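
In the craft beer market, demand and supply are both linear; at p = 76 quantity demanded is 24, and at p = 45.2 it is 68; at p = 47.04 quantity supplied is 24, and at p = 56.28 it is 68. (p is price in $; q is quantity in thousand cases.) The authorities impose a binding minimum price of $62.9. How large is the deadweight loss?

$78.20 thousand

Demand slope = (45.2 − 76)/(68 − 24) = −0.7, so p = 92.8 − 0.7q.
Supply slope = (56.28 − 47.04)/(68 − 24) = 0.21, so p = 42 + 0.21q.
Competitive equilibrium: 92.8 − 0.7q = 42 + 0.21q → q* = 55.8242, p* = 53.7231.
At the floor p = 62.9, quantity demanded = (92.8 − 62.9)/0.7 = 42.7143.
Sellers' marginal cost at q' = 42.7143: 42 + 0.21·42.7143 = 50.97.
Δq = 55.8242 − 42.7143 = 13.1099; wedge = 62.9 − 50.97 = 11.93.
DWL = ½ × 13.1099 × 11.93 = $78.20 thousand.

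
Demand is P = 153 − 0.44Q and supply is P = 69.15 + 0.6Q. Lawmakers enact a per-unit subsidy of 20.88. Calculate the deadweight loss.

Competitive equilibrium: 153 − 0.44Q = 69.15 + 0.6Q → Q* = 80.625, P* = 117.525.
The subsidy lowers effective supply by 20.88: P = 48.27 + 0.6Q.
New quantity: 153 − 0.44Q = 48.27 + 0.6Q → Q' = 100.7019.
Overproduction ΔQ = 100.7019 − 80.625 = 20.0769; wedge = subsidy = 20.88.
Deadweight loss = ½ × 20.0769 × 20.88 = 209.60.

209.60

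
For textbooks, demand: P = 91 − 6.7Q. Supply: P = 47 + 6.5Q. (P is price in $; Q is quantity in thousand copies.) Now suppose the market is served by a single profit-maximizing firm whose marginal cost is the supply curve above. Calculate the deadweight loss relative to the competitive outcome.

$8.31 thousand

Competitive equilibrium: 91 − 6.7Q = 47 + 6.5Q → Q* = 3.3333, P* = 68.6667.
Marginal revenue: MR = 91 − 13.4Q. Set MR = MC: 91 − 13.4Q = 47 + 6.5Q → Q_m = 2.2111.
Price P_m = 91 − 6.7·2.2111 = 76.1856; MC(Q_m) = 47 + 6.5·2.2111 = 61.3722.
Competitive Q* = 3.3333, so ΔQ = 1.1222; wedge = 76.1856 − 61.3722 = 14.8134.
Deadweight loss = ½ × 1.1222 × 14.8134 = $8.31 thousand.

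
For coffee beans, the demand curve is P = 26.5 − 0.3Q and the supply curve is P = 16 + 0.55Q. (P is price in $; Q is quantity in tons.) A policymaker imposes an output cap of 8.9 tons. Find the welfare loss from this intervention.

Competitive equilibrium: 26.5 − 0.3Q = 16 + 0.55Q → Q* = 12.3529, P* = 22.7941.
At Q = 8.9: demand price = 26.5 − 0.3·8.9 = 23.83; supply price = 16 + 0.55·8.9 = 20.895.
ΔQ = 12.3529 − 8.9 = 3.4529; wedge = 23.83 − 20.895 = 2.935.
DWL = ½ × 3.4529 × 2.935 = $5.07.

$5.07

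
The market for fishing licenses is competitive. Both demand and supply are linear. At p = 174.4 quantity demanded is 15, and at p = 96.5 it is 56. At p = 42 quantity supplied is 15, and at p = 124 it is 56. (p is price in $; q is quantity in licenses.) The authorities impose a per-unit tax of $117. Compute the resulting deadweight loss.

Demand slope = (96.5 − 174.4)/(56 − 15) = −1.9, so p = 202.9 − 1.9q.
Supply slope = (124 − 42)/(56 − 15) = 2, so p = 12 + 2q.
Competitive equilibrium: 202.9 − 1.9q = 12 + 2q → q* = 48.9487, p* = 109.8974.
With the tax, the buyer price exceeds the seller price by 117: (202.9 − 1.9q) − (12 + 2q) = 117 → q' = 18.9487.
Δq = 48.9487 − 18.9487 = 30; the wedge equals the tax, 117.
The triangle = ½ × 30 × 117 = $1755.

$1755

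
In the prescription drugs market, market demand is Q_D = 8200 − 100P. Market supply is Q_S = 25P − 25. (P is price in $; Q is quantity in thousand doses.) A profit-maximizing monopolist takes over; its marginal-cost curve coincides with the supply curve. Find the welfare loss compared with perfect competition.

In inverse form: demand P = 82 − 0.01Q, supply P = 1 + 0.04Q.
Competitive equilibrium: 82 − 0.01Q = 1 + 0.04Q → Q* = 1620, P* = 65.8.
Marginal revenue: MR = 82 − 0.02Q. Set MR = MC: 82 − 0.02Q = 1 + 0.04Q → Q_m = 1350.
Price P_m = 82 − 0.01·1350 = 68.5; MC(Q_m) = 1 + 0.04·1350 = 55.
Competitive Q* = 1620, so ΔQ = 270; wedge = 68.5 − 55 = 13.5.
The triangle = ½ × 270 × 13.5 = $1822.50 thousand.

$1822.50 thousand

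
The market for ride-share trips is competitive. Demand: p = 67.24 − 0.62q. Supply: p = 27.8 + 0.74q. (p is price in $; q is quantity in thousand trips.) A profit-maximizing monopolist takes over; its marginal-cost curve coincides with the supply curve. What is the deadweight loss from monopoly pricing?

$56.07 thousand

Competitive equilibrium: 67.24 − 0.62q = 27.8 + 0.74q → q* = 29, p* = 49.26.
Marginal revenue: MR = 67.24 − 1.24q. Set MR = MC: 67.24 − 1.24q = 27.8 + 0.74q → q_m = 19.9192.
Price p_m = 67.24 − 0.62·19.9192 = 54.8901; MC(q_m) = 27.8 + 0.74·19.9192 = 42.5402.
Competitive q* = 29, so Δq = 9.0808; wedge = 54.8901 − 42.5402 = 12.3499.
Deadweight loss = ½ × 9.0808 × 12.3499 = $56.07 thousand.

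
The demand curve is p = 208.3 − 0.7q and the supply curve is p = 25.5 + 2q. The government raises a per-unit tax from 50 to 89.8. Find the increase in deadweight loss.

1030.38

Competitive equilibrium: 208.3 − 0.7q = 25.5 + 2q → q* = 67.7037, p* = 160.9074.
For a per-unit tax t: Δq = t/2.7, so DWL = ½·t·(t/2.7) = t²/5.4.
At t = 50: DWL = 462.963. At t = 89.8: DWL = 1493.341.
Increase = 1493.341 − 462.963 = 1030.38.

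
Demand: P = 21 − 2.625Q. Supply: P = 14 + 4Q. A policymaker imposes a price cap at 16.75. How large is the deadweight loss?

0.45

Competitive equilibrium: 21 − 2.625Q = 14 + 4Q → Q* = 1.0566, P* = 18.2264.
At the ceiling P = 16.75, quantity supplied = (16.75 − 14)/4 = 0.6875.
Willingness to pay at Q' = 0.6875: 21 − 2.625·0.6875 = 19.1953.
ΔQ = 1.0566 − 0.6875 = 0.3691; wedge = 19.1953 − 16.75 = 2.4453.
Welfare loss = ½ × 0.3691 × 2.4453 = 0.45.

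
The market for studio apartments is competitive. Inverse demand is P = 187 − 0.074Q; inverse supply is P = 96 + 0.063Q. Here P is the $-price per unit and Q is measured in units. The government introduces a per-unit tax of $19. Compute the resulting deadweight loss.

$1317.52

Competitive equilibrium: 187 − 0.074Q = 96 + 0.063Q → Q* = 664.2336, P* = 137.8467.
With the tax, the buyer price exceeds the seller price by 19: (187 − 0.074Q) − (96 + 0.063Q) = 19 → Q' = 525.5474.
ΔQ = 664.2336 − 525.5474 = 138.6862; the wedge equals the tax, 19.
The triangle = ½ × 138.6862 × 19 = $1317.52.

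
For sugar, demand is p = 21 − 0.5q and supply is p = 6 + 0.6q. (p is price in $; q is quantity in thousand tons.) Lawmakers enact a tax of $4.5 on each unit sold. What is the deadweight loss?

Competitive equilibrium: 21 − 0.5q = 6 + 0.6q → q* = 13.6364, p* = 14.1818.
With the tax, the buyer price exceeds the seller price by 4.5: (21 − 0.5q) − (6 + 0.6q) = 4.5 → q' = 9.5455.
Δq = 13.6364 − 9.5455 = 4.0909; the wedge equals the tax, 4.5.
DWL = ½ × 4.0909 × 4.5 = $9.20 thousand.

$9.20 thousand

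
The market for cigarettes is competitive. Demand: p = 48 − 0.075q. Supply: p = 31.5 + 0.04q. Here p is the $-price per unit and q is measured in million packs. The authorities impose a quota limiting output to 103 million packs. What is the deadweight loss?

$94.21 million

Competitive equilibrium: 48 − 0.075q = 31.5 + 0.04q → q* = 143.4783, p* = 37.2391.
At q = 103: demand price = 48 − 0.075·103 = 40.275; supply price = 31.5 + 0.04·103 = 35.62.
Δq = 143.4783 − 103 = 40.4783; wedge = 40.275 − 35.62 = 4.655.
DWL = ½ × 40.4783 × 4.655 = $94.21 million.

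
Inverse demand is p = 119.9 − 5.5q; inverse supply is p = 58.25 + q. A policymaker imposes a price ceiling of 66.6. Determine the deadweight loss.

Competitive equilibrium: 119.9 − 5.5q = 58.25 + q → q* = 9.4846, p* = 67.7346.
At the ceiling p = 66.6, quantity supplied = (66.6 − 58.25)/1 = 8.35.
Willingness to pay at q' = 8.35: 119.9 − 5.5·8.35 = 73.975.
Δq = 9.4846 − 8.35 = 1.1346; wedge = 73.975 − 66.6 = 7.375.
Welfare loss = ½ × 1.1346 × 7.375 = 4.18.

4.18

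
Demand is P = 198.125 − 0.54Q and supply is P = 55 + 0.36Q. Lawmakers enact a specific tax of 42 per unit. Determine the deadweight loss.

980

Competitive equilibrium: 198.125 − 0.54Q = 55 + 0.36Q → Q* = 159.0278, P* = 112.25.
With the tax, the buyer price exceeds the seller price by 42: (198.125 − 0.54Q) − (55 + 0.36Q) = 42 → Q' = 112.3611.
ΔQ = 159.0278 − 112.3611 = 46.6667; the wedge equals the tax, 42.
The triangle = ½ × 46.6667 × 42 = 980.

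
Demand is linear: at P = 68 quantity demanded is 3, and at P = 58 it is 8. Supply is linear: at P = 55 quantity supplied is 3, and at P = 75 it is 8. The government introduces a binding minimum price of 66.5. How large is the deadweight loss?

6.02

Demand slope = (58 − 68)/(8 − 3) = −2, so P = 74 − 2Q.
Supply slope = (75 − 55)/(8 − 3) = 4, so P = 43 + 4Q.
Competitive equilibrium: 74 − 2Q = 43 + 4Q → Q* = 5.1667, P* = 63.6667.
At the floor P = 66.5, quantity demanded = (74 − 66.5)/2 = 3.75.
Sellers' marginal cost at Q' = 3.75: 43 + 4·3.75 = 58.
ΔQ = 5.1667 − 3.75 = 1.4167; wedge = 66.5 − 58 = 8.5.
Deadweight loss = ½ × 1.4167 × 8.5 = 6.02.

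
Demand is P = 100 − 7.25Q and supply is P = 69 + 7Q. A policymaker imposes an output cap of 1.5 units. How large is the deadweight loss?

3.25

Competitive equilibrium: 100 − 7.25Q = 69 + 7Q → Q* = 2.1754, P* = 84.2281.
At Q = 1.5: demand price = 100 − 7.25·1.5 = 89.125; supply price = 69 + 7·1.5 = 79.5.
ΔQ = 2.1754 − 1.5 = 0.6754; wedge = 89.125 − 79.5 = 9.625.
The triangle = ½ × 0.6754 × 9.625 = 3.25.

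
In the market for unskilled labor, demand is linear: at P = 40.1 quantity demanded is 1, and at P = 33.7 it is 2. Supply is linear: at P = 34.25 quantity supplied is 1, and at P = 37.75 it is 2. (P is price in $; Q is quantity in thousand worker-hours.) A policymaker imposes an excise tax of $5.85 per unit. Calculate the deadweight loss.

Demand slope = (33.7 − 40.1)/(2 − 1) = −6.4, so P = 46.5 − 6.4Q.
Supply slope = (37.75 − 34.25)/(2 − 1) = 3.5, so P = 30.75 + 3.5Q.
Competitive equilibrium: 46.5 − 6.4Q = 30.75 + 3.5Q → Q* = 1.5909, P* = 36.3182.
With the tax, the buyer price exceeds the seller price by 5.85: (46.5 − 6.4Q) − (30.75 + 3.5Q) = 5.85 → Q' = 1.
ΔQ = 1.5909 − 1 = 0.5909; the wedge equals the tax, 5.85.
DWL = ½ × 0.5909 × 5.85 = $1.73 thousand.

$1.73 thousand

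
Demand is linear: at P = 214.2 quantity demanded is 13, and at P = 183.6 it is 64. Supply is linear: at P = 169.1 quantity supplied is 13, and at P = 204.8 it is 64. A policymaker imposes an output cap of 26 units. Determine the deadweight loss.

Demand slope = (183.6 − 214.2)/(64 − 13) = −0.6, so P = 222 − 0.6Q.
Supply slope = (204.8 − 169.1)/(64 − 13) = 0.7, so P = 160 + 0.7Q.
Competitive equilibrium: 222 − 0.6Q = 160 + 0.7Q → Q* = 47.6923, P* = 193.3846.
At Q = 26: demand price = 222 − 0.6·26 = 206.4; supply price = 160 + 0.7·26 = 178.2.
ΔQ = 47.6923 − 26 = 21.6923; wedge = 206.4 − 178.2 = 28.2.
The triangle = ½ × 21.6923 × 28.2 = 305.86.

305.86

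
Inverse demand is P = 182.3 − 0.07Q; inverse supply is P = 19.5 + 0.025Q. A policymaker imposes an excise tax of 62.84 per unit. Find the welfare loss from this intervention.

Competitive equilibrium: 182.3 − 0.07Q = 19.5 + 0.025Q → Q* = 1713.6842, P* = 62.3421.
With the tax, the buyer price exceeds the seller price by 62.84: (182.3 − 0.07Q) − (19.5 + 0.025Q) = 62.84 → Q' = 1052.2105.
ΔQ = 1713.6842 − 1052.2105 = 661.4737; the wedge equals the tax, 62.84.
The triangle = ½ × 661.4737 × 62.84 = 20783.50.

20783.50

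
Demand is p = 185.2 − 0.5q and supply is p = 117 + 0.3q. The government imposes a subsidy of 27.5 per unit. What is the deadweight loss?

472.66

Competitive equilibrium: 185.2 − 0.5q = 117 + 0.3q → q* = 85.25, p* = 142.575.
The subsidy lowers effective supply by 27.5: p = 89.5 + 0.3q.
New quantity: 185.2 − 0.5q = 89.5 + 0.3q → q' = 119.625.
Overproduction Δq = 119.625 − 85.25 = 34.375; wedge = subsidy = 27.5.
Welfare loss = ½ × 34.375 × 27.5 = 472.66.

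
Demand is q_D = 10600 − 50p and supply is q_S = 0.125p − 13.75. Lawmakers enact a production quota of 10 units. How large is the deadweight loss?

In inverse form: demand p = 212 − 0.02q, supply p = 110 + 8q.
Competitive equilibrium: 212 − 0.02q = 110 + 8q → q* = 12.7182, p* = 211.7456.
At q = 10: demand price = 212 − 0.02·10 = 211.8; supply price = 110 + 8·10 = 190.
Δq = 12.7182 − 10 = 2.7182; wedge = 211.8 − 190 = 21.8.
Deadweight loss = ½ × 2.7182 × 21.8 = 29.63.

29.63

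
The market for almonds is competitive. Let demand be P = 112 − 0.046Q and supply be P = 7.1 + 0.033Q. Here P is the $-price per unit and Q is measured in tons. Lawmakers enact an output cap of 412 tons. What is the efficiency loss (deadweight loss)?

Competitive equilibrium: 112 − 0.046Q = 7.1 + 0.033Q → Q* = 1327.8481, P* = 50.919.
At Q = 412: demand price = 112 − 0.046·412 = 93.048; supply price = 7.1 + 0.033·412 = 20.696.
ΔQ = 1327.8481 − 412 = 915.8481; wedge = 93.048 − 20.696 = 72.352.
Deadweight loss = ½ × 915.8481 × 72.352 = $33131.72.

$33131.72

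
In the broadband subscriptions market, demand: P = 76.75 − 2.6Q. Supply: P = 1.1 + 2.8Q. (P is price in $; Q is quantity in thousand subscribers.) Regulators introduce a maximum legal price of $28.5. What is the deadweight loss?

$48.16 thousand

Competitive equilibrium: 76.75 − 2.6Q = 1.1 + 2.8Q → Q* = 14.0093, P* = 40.3259.
At the ceiling P = 28.5, quantity supplied = (28.5 − 1.1)/2.8 = 9.7857.
Willingness to pay at Q' = 9.7857: 76.75 − 2.6·9.7857 = 51.3072.
ΔQ = 14.0093 − 9.7857 = 4.2236; wedge = 51.3072 − 28.5 = 22.8072.
DWL = ½ × 4.2236 × 22.8072 = $48.16 thousand.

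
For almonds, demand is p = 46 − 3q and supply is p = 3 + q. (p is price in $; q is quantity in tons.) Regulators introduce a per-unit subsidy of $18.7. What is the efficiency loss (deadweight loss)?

$43.71

Competitive equilibrium: 46 − 3q = 3 + q → q* = 10.75, p* = 13.75.
The subsidy lowers effective supply by 18.7: p = q − 15.7.
New quantity: 46 − 3q = q − 15.7 → q' = 15.425.
Overproduction Δq = 15.425 − 10.75 = 4.675; wedge = subsidy = 18.7.
DWL = ½ × 4.675 × 18.7 = $43.71.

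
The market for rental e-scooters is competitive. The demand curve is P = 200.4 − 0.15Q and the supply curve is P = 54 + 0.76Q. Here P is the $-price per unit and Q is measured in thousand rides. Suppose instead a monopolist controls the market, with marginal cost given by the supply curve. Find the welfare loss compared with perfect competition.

$235.82 thousand

Competitive equilibrium: 200.4 − 0.15Q = 54 + 0.76Q → Q* = 160.8791, P* = 176.2681.
Marginal revenue: MR = 200.4 − 0.3Q. Set MR = MC: 200.4 − 0.3Q = 54 + 0.76Q → Q_m = 138.1132.
Price P_m = 200.4 − 0.15·138.1132 = 179.683; MC(Q_m) = 54 + 0.76·138.1132 = 158.966.
Competitive Q* = 160.8791, so ΔQ = 22.7659; wedge = 179.683 − 158.966 = 20.717.
Deadweight loss = ½ × 22.7659 × 20.717 = $235.82 thousand.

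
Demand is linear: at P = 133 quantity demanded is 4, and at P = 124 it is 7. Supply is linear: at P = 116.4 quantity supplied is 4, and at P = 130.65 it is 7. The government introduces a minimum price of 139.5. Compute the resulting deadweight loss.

Demand slope = (124 − 133)/(7 − 4) = −3, so P = 145 − 3Q.
Supply slope = (130.65 − 116.4)/(7 − 4) = 4.75, so P = 97.4 + 4.75Q.
Competitive equilibrium: 145 − 3Q = 97.4 + 4.75Q → Q* = 6.1419, P* = 126.5742.
At the floor P = 139.5, quantity demanded = (145 − 139.5)/3 = 1.8333.
Sellers' marginal cost at Q' = 1.8333: 97.4 + 4.75·1.8333 = 106.1082.
ΔQ = 6.1419 − 1.8333 = 4.3086; wedge = 139.5 − 106.1082 = 33.3918.
Welfare loss = ½ × 4.3086 × 33.3918 = 71.94.

71.94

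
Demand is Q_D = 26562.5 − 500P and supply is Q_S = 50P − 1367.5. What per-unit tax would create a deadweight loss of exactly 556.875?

In inverse form: demand P = 53.125 − 0.002Q, supply P = 27.35 + 0.02Q.
Competitive equilibrium: 53.125 − 0.002Q = 27.35 + 0.02Q → Q* = 1171.5909, P* = 50.7818.
A tax t gives ΔQ = t/0.022 and wedge t, so DWL = t²/0.044.
t²/0.044 = 556.875 → t² = 24.5025 → t = 4.95.

4.95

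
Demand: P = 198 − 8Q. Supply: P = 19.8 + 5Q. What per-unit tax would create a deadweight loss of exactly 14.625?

Competitive equilibrium: 198 − 8Q = 19.8 + 5Q → Q* = 13.7077, P* = 88.3385.
A tax t gives ΔQ = t/13 and wedge t, so DWL = t²/26.
t²/26 = 14.625 → t² = 380.25 → t = 19.5.

19.5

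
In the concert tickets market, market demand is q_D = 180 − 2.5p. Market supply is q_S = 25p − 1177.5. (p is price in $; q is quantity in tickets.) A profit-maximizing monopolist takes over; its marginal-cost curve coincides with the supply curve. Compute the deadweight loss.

$159.76

In inverse form: demand p = 72 − 0.4q, supply p = 47.1 + 0.04q.
Competitive equilibrium: 72 − 0.4q = 47.1 + 0.04q → q* = 56.5909, p* = 49.3636.
Marginal revenue: MR = 72 − 0.8q. Set MR = MC: 72 − 0.8q = 47.1 + 0.04q → q_m = 29.6429.
Price p_m = 72 − 0.4·29.6429 = 60.1428; MC(q_m) = 47.1 + 0.04·29.6429 = 48.2857.
Competitive q* = 56.5909, so Δq = 26.948; wedge = 60.1428 − 48.2857 = 11.8571.
Deadweight loss = ½ × 26.948 × 11.8571 = $159.76.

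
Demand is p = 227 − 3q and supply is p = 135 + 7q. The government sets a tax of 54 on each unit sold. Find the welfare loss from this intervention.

Competitive equilibrium: 227 − 3q = 135 + 7q → q* = 9.2, p* = 199.4.
With the tax, the buyer price exceeds the seller price by 54: (227 − 3q) − (135 + 7q) = 54 → q' = 3.8.
Δq = 9.2 − 3.8 = 5.4; the wedge equals the tax, 54.
Deadweight loss = ½ × 5.4 × 54 = 145.80.

145.80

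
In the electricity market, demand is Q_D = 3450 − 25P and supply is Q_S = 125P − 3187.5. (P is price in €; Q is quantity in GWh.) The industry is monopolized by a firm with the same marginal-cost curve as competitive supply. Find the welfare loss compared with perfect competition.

€27238.83

In inverse form: demand P = 138 − 0.04Q, supply P = 25.5 + 0.008Q.
Competitive equilibrium: 138 − 0.04Q = 25.5 + 0.008Q → Q* = 2343.75, P* = 44.25.
Marginal revenue: MR = 138 − 0.08Q. Set MR = MC: 138 − 0.08Q = 25.5 + 0.008Q → Q_m = 1278.40909.
Price P_m = 138 − 0.04·1278.40909 = 86.86364; MC(Q_m) = 25.5 + 0.008·1278.40909 = 35.72727.
Competitive Q* = 2343.75, so ΔQ = 1065.34091; wedge = 86.86364 − 35.72727 = 51.13637.
DWL = ½ × 1065.34091 × 51.13637 = €27238.83.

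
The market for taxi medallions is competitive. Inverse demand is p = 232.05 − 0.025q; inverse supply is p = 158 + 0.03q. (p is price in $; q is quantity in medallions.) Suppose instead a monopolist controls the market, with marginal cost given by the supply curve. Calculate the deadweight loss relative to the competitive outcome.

$4868.08

Competitive equilibrium: 232.05 − 0.025q = 158 + 0.03q → q* = 1346.36364, p* = 198.39091.
Marginal revenue: MR = 232.05 − 0.05q. Set MR = MC: 232.05 − 0.05q = 158 + 0.03q → q_m = 925.625.
Price p_m = 232.05 − 0.025·925.625 = 208.90938; MC(q_m) = 158 + 0.03·925.625 = 185.76875.
Competitive q* = 1346.36364, so Δq = 420.73864; wedge = 208.90938 − 185.76875 = 23.14063.
The triangle = ½ × 420.73864 × 23.14063 = $4868.08.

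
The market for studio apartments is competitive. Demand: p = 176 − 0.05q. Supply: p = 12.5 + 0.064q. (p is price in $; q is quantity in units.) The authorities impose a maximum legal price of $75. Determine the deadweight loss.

Competitive equilibrium: 176 − 0.05q = 12.5 + 0.064q → q* = 1434.2105, p* = 104.2895.
At the ceiling p = 75, quantity supplied = (75 − 12.5)/0.064 = 976.5625.
Willingness to pay at q' = 976.5625: 176 − 0.05·976.5625 = 127.1719.
Δq = 1434.2105 − 976.5625 = 457.648; wedge = 127.1719 − 75 = 52.1719.
Welfare loss = ½ × 457.648 × 52.1719 = $11938.18.

$11938.18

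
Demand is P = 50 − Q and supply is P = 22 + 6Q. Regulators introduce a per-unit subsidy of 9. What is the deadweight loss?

5.79

Competitive equilibrium: 50 − Q = 22 + 6Q → Q* = 4, P* = 46.
The subsidy lowers effective supply by 9: P = 13 + 6Q.
New quantity: 50 − Q = 13 + 6Q → Q' = 5.2857.
Overproduction ΔQ = 5.2857 − 4 = 1.2857; wedge = subsidy = 9.
The triangle = ½ × 1.2857 × 9 = 5.79.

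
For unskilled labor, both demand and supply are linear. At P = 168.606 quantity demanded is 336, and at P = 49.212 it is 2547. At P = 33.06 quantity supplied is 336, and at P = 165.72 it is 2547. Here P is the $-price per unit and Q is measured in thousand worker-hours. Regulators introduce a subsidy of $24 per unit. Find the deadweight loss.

Demand slope = (49.212 − 168.606)/(2547 − 336) = −0.054, so P = 186.75 − 0.054Q.
Supply slope = (165.72 − 33.06)/(2547 − 336) = 0.06, so P = 12.9 + 0.06Q.
Competitive equilibrium: 186.75 − 0.054Q = 12.9 + 0.06Q → Q* = 1525, P* = 104.4.
The subsidy lowers effective supply by 24: P = 0.06Q − 11.1.
New quantity: 186.75 − 0.054Q = 0.06Q − 11.1 → Q' = 1735.5263.
Overproduction ΔQ = 1735.5263 − 1525 = 210.5263; wedge = subsidy = 24.
Deadweight loss = ½ × 210.5263 × 24 = $2526.32 thousand.

$2526.32 thousand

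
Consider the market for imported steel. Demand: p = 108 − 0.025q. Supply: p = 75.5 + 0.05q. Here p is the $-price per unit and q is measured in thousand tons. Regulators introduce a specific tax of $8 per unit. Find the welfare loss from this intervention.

Competitive equilibrium: 108 − 0.025q = 75.5 + 0.05q → q* = 433.3333, p* = 97.1667.
With the tax, the buyer price exceeds the seller price by 8: (108 − 0.025q) − (75.5 + 0.05q) = 8 → q' = 326.6667.
Δq = 433.3333 − 326.6667 = 106.6666; the wedge equals the tax, 8.
DWL = ½ × 106.6666 × 8 = $426.67 thousand.

$426.67 thousand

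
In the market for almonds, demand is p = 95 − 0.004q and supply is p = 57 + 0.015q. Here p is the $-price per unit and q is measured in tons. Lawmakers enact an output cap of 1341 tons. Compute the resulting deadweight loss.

Competitive equilibrium: 95 − 0.004q = 57 + 0.015q → q* = 2000, p* = 87.
At q = 1341: demand price = 95 − 0.004·1341 = 89.636; supply price = 57 + 0.015·1341 = 77.115.
Δq = 2000 − 1341 = 659; wedge = 89.636 − 77.115 = 12.521.
Welfare loss = ½ × 659 × 12.521 = $4125.67.

$4125.67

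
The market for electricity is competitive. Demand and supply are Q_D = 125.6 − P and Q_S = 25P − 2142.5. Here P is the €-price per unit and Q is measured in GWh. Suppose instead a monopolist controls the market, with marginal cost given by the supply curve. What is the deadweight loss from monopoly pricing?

In inverse form: demand P = 125.6 − Q, supply P = 85.7 + 0.04Q.
Competitive equilibrium: 125.6 − Q = 85.7 + 0.04Q → Q* = 38.3654, P* = 87.2346.
Marginal revenue: MR = 125.6 − 2Q. Set MR = MC: 125.6 − 2Q = 85.7 + 0.04Q → Q_m = 19.5588.
Price P_m = 125.6 − 1·19.5588 = 106.0412; MC(Q_m) = 85.7 + 0.04·19.5588 = 86.4824.
Competitive Q* = 38.3654, so ΔQ = 18.8066; wedge = 106.0412 − 86.4824 = 19.5588.
Deadweight loss = ½ × 18.8066 × 19.5588 = €183.92.

€183.92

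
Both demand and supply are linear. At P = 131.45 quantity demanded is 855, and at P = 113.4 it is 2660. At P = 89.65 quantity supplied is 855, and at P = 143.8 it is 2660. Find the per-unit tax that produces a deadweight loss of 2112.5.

13

Demand slope = (113.4 − 131.45)/(2660 − 855) = −0.01, so P = 140 − 0.01Q.
Supply slope = (143.8 − 89.65)/(2660 − 855) = 0.03, so P = 64 + 0.03Q.
Competitive equilibrium: 140 − 0.01Q = 64 + 0.03Q → Q* = 1900, P* = 121.
A tax t gives ΔQ = t/0.04 and wedge t, so DWL = t²/0.08.
t²/0.08 = 2112.5 → t² = 169 → t = 13.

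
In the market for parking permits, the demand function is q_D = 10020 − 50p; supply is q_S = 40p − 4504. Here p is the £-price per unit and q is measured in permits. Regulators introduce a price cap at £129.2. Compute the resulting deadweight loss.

£37274.74

In inverse form: demand p = 200.4 − 0.02q, supply p = 112.6 + 0.025q.
Competitive equilibrium: 200.4 − 0.02q = 112.6 + 0.025q → q* = 1951.1111, p* = 161.3778.
At the ceiling p = 129.2, quantity supplied = (129.2 − 112.6)/0.025 = 664.
Willingness to pay at q' = 664: 200.4 − 0.02·664 = 187.12.
Δq = 1951.1111 − 664 = 1287.1111; wedge = 187.12 − 129.2 = 57.92.
The triangle = ½ × 1287.1111 × 57.92 = £37274.74.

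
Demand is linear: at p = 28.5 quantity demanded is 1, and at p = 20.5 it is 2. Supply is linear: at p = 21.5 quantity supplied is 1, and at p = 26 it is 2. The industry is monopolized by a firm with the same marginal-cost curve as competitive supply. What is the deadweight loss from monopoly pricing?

2.32

Demand slope = (20.5 − 28.5)/(2 − 1) = −8, so p = 36.5 − 8q.
Supply slope = (26 − 21.5)/(2 − 1) = 4.5, so p = 17 + 4.5q.
Competitive equilibrium: 36.5 − 8q = 17 + 4.5q → q* = 1.56, p* = 24.02.
Marginal revenue: MR = 36.5 − 16q. Set MR = MC: 36.5 − 16q = 17 + 4.5q → q_m = 0.9512.
Price p_m = 36.5 − 8·0.9512 = 28.8904; MC(q_m) = 17 + 4.5·0.9512 = 21.2804.
Competitive q* = 1.56, so Δq = 0.6088; wedge = 28.8904 − 21.2804 = 7.61.
Deadweight loss = ½ × 0.6088 × 7.61 = 2.32.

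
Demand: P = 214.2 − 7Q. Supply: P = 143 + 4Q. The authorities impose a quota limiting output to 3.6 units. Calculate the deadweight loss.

Competitive equilibrium: 214.2 − 7Q = 143 + 4Q → Q* = 6.4727, P* = 168.8909.
At Q = 3.6: demand price = 214.2 − 7·3.6 = 189; supply price = 143 + 4·3.6 = 157.4.
ΔQ = 6.4727 − 3.6 = 2.8727; wedge = 189 − 157.4 = 31.6.
Welfare loss = ½ × 2.8727 × 31.6 = 45.39.

45.39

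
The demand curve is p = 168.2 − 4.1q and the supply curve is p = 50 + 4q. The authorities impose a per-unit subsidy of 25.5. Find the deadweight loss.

40.14

Competitive equilibrium: 168.2 − 4.1q = 50 + 4q → q* = 14.5926, p* = 108.3704.
The subsidy lowers effective supply by 25.5: p = 24.5 + 4q.
New quantity: 168.2 − 4.1q = 24.5 + 4q → q' = 17.7407.
Overproduction Δq = 17.7407 − 14.5926 = 3.1481; wedge = subsidy = 25.5.
Welfare loss = ½ × 3.1481 × 25.5 = 40.14.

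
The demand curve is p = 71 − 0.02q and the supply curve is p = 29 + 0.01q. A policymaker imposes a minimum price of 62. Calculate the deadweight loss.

Competitive equilibrium: 71 − 0.02q = 29 + 0.01q → q* = 1400, p* = 43.
At the floor p = 62, quantity demanded = (71 − 62)/0.02 = 450.
Sellers' marginal cost at q' = 450: 29 + 0.01·450 = 33.5.
Δq = 1400 − 450 = 950; wedge = 62 − 33.5 = 28.5.
Welfare loss = ½ × 950 × 28.5 = 13537.50.

13537.50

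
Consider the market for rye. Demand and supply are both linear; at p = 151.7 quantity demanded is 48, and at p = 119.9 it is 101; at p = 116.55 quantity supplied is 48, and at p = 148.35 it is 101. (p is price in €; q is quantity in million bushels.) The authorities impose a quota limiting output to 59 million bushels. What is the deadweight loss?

Demand slope = (119.9 − 151.7)/(101 − 48) = −0.6, so p = 180.5 − 0.6q.
Supply slope = (148.35 − 116.55)/(101 − 48) = 0.6, so p = 87.75 + 0.6q.
Competitive equilibrium: 180.5 − 0.6q = 87.75 + 0.6q → q* = 77.2917, p* = 134.125.
At q = 59: demand price = 180.5 − 0.6·59 = 145.1; supply price = 87.75 + 0.6·59 = 123.15.
Δq = 77.2917 − 59 = 18.2917; wedge = 145.1 − 123.15 = 21.95.
Deadweight loss = ½ × 18.2917 × 21.95 = €200.75 million.

€200.75 million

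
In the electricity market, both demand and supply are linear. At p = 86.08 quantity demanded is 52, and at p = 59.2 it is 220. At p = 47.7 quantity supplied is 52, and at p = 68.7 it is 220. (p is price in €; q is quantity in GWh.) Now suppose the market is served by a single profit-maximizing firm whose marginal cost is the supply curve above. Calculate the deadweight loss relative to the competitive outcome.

€641.90

Demand slope = (59.2 − 86.08)/(220 − 52) = −0.16, so p = 94.4 − 0.16q.
Supply slope = (68.7 − 47.7)/(220 − 52) = 0.125, so p = 41.2 + 0.125q.
Competitive equilibrium: 94.4 − 0.16q = 41.2 + 0.125q → q* = 186.6667, p* = 64.5333.
Marginal revenue: MR = 94.4 − 0.32q. Set MR = MC: 94.4 − 0.32q = 41.2 + 0.125q → q_m = 119.5506.
Price p_m = 94.4 − 0.16·119.5506 = 75.2719; MC(q_m) = 41.2 + 0.125·119.5506 = 56.1438.
Competitive q* = 186.6667, so Δq = 67.1161; wedge = 75.2719 − 56.1438 = 19.1281.
The triangle = ½ × 67.1161 × 19.1281 = €641.90.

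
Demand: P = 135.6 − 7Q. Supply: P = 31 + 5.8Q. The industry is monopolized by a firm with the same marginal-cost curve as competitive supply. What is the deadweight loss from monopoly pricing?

Competitive equilibrium: 135.6 − 7Q = 31 + 5.8Q → Q* = 8.1719, P* = 78.3969.
Marginal revenue: MR = 135.6 − 14Q. Set MR = MC: 135.6 − 14Q = 31 + 5.8Q → Q_m = 5.2828.
Price P_m = 135.6 − 7·5.2828 = 98.6204; MC(Q_m) = 31 + 5.8·5.2828 = 61.6402.
Competitive Q* = 8.1719, so ΔQ = 2.8891; wedge = 98.6204 − 61.6402 = 36.9802.
Deadweight loss = ½ × 2.8891 × 36.9802 = 53.42.

53.42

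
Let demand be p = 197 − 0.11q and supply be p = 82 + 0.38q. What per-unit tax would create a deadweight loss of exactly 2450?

49

Competitive equilibrium: 197 − 0.11q = 82 + 0.38q → q* = 234.6939, p* = 171.1837.
A tax t gives Δq = t/0.49 and wedge t, so DWL = t²/0.98.
t²/0.98 = 2450 → t² = 2401 → t = 49.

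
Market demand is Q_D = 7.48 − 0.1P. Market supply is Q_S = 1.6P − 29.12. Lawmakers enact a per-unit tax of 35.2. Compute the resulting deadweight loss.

58.31

In inverse form: demand P = 74.8 − 10Q, supply P = 18.2 + 0.625Q.
Competitive equilibrium: 74.8 − 10Q = 18.2 + 0.625Q → Q* = 5.3271, P* = 21.5294.
With the tax, the buyer price exceeds the seller price by 35.2: (74.8 − 10Q) − (18.2 + 0.625Q) = 35.2 → Q' = 2.0141.
ΔQ = 5.3271 − 2.0141 = 3.313; the wedge equals the tax, 35.2.
Deadweight loss = ½ × 3.313 × 35.2 = 58.31.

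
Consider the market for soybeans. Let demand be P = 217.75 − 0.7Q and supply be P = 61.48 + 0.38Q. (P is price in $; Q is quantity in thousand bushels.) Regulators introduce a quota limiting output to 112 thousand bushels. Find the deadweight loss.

Competitive equilibrium: 217.75 − 0.7Q = 61.48 + 0.38Q → Q* = 144.6944, P* = 116.4639.
At Q = 112: demand price = 217.75 − 0.7·112 = 139.35; supply price = 61.48 + 0.38·112 = 104.04.
ΔQ = 144.6944 − 112 = 32.6944; wedge = 139.35 − 104.04 = 35.31.
The triangle = ½ × 32.6944 × 35.31 = $577.22 thousand.

$577.22 thousand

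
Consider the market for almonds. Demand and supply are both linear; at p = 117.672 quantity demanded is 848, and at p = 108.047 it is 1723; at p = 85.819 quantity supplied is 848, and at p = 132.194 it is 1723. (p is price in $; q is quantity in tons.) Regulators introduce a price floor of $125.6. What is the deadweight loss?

Demand slope = (108.047 − 117.672)/(1723 − 848) = −0.011, so p = 127 − 0.011q.
Supply slope = (132.194 − 85.819)/(1723 − 848) = 0.053, so p = 40.875 + 0.053q.
Competitive equilibrium: 127 − 0.011q = 40.875 + 0.053q → q* = 1345.703125, p* = 112.197266.
At the floor p = 125.6, quantity demanded = (127 − 125.6)/0.011 = 127.272727.
Sellers' marginal cost at q' = 127.272727: 40.875 + 0.053·127.272727 = 47.620455.
Δq = 1345.703125 − 127.272727 = 1218.430398; wedge = 125.6 − 47.620455 = 77.979545.
The triangle = ½ × 1218.430398 × 77.979545 = $47506.32.

$47506.32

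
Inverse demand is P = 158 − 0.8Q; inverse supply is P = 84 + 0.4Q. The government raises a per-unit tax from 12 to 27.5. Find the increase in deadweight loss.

Competitive equilibrium: 158 − 0.8Q = 84 + 0.4Q → Q* = 61.6667, P* = 108.6667.
For a per-unit tax t: ΔQ = t/1.2, so DWL = ½·t·(t/1.2) = t²/2.4.
At t = 12: DWL = 60. At t = 27.5: DWL = 315.104.
Increase = 315.104 − 60 = 255.10.

255.10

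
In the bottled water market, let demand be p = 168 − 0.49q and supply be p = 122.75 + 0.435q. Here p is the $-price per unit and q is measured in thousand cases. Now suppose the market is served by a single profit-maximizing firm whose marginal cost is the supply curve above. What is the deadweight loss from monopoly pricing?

$132.72 thousand

Competitive equilibrium: 168 − 0.49q = 122.75 + 0.435q → q* = 48.9189, p* = 144.0297.
Marginal revenue: MR = 168 − 0.98q. Set MR = MC: 168 − 0.98q = 122.75 + 0.435q → q_m = 31.9788.
Price p_m = 168 − 0.49·31.9788 = 152.3304; MC(q_m) = 122.75 + 0.435·31.9788 = 136.6608.
Competitive q* = 48.9189, so Δq = 16.9401; wedge = 152.3304 − 136.6608 = 15.6696.
Deadweight loss = ½ × 16.9401 × 15.6696 = $132.72 thousand.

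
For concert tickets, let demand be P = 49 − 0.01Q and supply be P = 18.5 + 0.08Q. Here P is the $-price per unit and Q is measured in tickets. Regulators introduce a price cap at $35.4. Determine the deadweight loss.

$733.13

Competitive equilibrium: 49 − 0.01Q = 18.5 + 0.08Q → Q* = 338.8889, P* = 45.6111.
At the ceiling P = 35.4, quantity supplied = (35.4 − 18.5)/0.08 = 211.25.
Willingness to pay at Q' = 211.25: 49 − 0.01·211.25 = 46.8875.
ΔQ = 338.8889 − 211.25 = 127.6389; wedge = 46.8875 − 35.4 = 11.4875.
The triangle = ½ × 127.6389 × 11.4875 = $733.13.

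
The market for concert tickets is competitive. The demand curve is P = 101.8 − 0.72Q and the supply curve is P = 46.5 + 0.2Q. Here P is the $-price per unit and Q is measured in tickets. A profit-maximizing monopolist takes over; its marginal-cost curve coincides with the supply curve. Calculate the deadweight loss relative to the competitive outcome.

$320.34

Competitive equilibrium: 101.8 − 0.72Q = 46.5 + 0.2Q → Q* = 60.1087, P* = 58.5217.
Marginal revenue: MR = 101.8 − 1.44Q. Set MR = MC: 101.8 − 1.44Q = 46.5 + 0.2Q → Q_m = 33.7195.
Price P_m = 101.8 − 0.72·33.7195 = 77.522; MC(Q_m) = 46.5 + 0.2·33.7195 = 53.2439.
Competitive Q* = 60.1087, so ΔQ = 26.3892; wedge = 77.522 − 53.2439 = 24.2781.
Welfare loss = ½ × 26.3892 × 24.2781 = $320.34.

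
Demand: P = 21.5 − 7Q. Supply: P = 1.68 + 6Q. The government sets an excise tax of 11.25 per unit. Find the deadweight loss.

4.87

Competitive equilibrium: 21.5 − 7Q = 1.68 + 6Q → Q* = 1.5246, P* = 10.8277.
With the tax, the buyer price exceeds the seller price by 11.25: (21.5 − 7Q) − (1.68 + 6Q) = 11.25 → Q' = 0.6592.
ΔQ = 1.5246 − 0.6592 = 0.8654; the wedge equals the tax, 11.25.
Welfare loss = ½ × 0.8654 × 11.25 = 4.87.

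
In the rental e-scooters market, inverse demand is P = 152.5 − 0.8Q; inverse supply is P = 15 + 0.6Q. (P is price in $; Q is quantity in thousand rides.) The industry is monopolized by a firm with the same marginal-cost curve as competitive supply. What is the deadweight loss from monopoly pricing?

Competitive equilibrium: 152.5 − 0.8Q = 15 + 0.6Q → Q* = 98.2143, P* = 73.9286.
Marginal revenue: MR = 152.5 − 1.6Q. Set MR = MC: 152.5 − 1.6Q = 15 + 0.6Q → Q_m = 62.5.
Price P_m = 152.5 − 0.8·62.5 = 102.5; MC(Q_m) = 15 + 0.6·62.5 = 52.5.
Competitive Q* = 98.2143, so ΔQ = 35.7143; wedge = 102.5 − 52.5 = 50.
DWL = ½ × 35.7143 × 50 = $892.86 thousand.

$892.86 thousand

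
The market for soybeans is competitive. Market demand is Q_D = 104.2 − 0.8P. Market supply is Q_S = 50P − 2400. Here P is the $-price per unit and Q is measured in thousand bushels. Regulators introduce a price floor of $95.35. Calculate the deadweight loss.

In inverse form: demand P = 130.25 − 1.25Q, supply P = 48 + 0.02Q.
Competitive equilibrium: 130.25 − 1.25Q = 48 + 0.02Q → Q* = 64.7638, P* = 49.2953.
At the floor P = 95.35, quantity demanded = (130.25 − 95.35)/1.25 = 27.92.
Sellers' marginal cost at Q' = 27.92: 48 + 0.02·27.92 = 48.5584.
ΔQ = 64.7638 − 27.92 = 36.8438; wedge = 95.35 − 48.5584 = 46.7916.
Welfare loss = ½ × 36.8438 × 46.7916 = $861.99 thousand.

$861.99 thousand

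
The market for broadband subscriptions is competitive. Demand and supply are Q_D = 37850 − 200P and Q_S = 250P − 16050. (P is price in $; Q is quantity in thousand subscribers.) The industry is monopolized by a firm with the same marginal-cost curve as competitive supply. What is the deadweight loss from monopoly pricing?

$110809.97 thousand

In inverse form: demand P = 189.25 − 0.005Q, supply P = 64.2 + 0.004Q.
Competitive equilibrium: 189.25 − 0.005Q = 64.2 + 0.004Q → Q* = 13894.444444, P* = 119.777778.
Marginal revenue: MR = 189.25 − 0.01Q. Set MR = MC: 189.25 − 0.01Q = 64.2 + 0.004Q → Q_m = 8932.142857.
Price P_m = 189.25 − 0.005·8932.142857 = 144.589286; MC(Q_m) = 64.2 + 0.004·8932.142857 = 99.928571.
Competitive Q* = 13894.444444, so ΔQ = 4962.301587; wedge = 144.589286 − 99.928571 = 44.660715.
Welfare loss = ½ × 4962.301587 × 44.660715 = $110809.97 thousand.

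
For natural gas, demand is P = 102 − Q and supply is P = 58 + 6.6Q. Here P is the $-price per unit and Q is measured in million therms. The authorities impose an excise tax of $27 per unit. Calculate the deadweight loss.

$47.96 million

Competitive equilibrium: 102 − Q = 58 + 6.6Q → Q* = 5.7895, P* = 96.2105.
With the tax, the buyer price exceeds the seller price by 27: (102 − Q) − (58 + 6.6Q) = 27 → Q' = 2.2368.
ΔQ = 5.7895 − 2.2368 = 3.5527; the wedge equals the tax, 27.
Deadweight loss = ½ × 3.5527 × 27 = $47.96 million.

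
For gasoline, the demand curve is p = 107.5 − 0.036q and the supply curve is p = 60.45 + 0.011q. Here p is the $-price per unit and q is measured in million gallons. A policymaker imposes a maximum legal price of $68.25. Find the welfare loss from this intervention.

$2003.33 million

Competitive equilibrium: 107.5 − 0.036q = 60.45 + 0.011q → q* = 1001.0638, p* = 71.4617.
At the ceiling p = 68.25, quantity supplied = (68.25 − 60.45)/0.011 = 709.0909.
Willingness to pay at q' = 709.0909: 107.5 − 0.036·709.0909 = 81.9727.
Δq = 1001.0638 − 709.0909 = 291.9729; wedge = 81.9727 − 68.25 = 13.7227.
The triangle = ½ × 291.9729 × 13.7227 = $2003.33 million.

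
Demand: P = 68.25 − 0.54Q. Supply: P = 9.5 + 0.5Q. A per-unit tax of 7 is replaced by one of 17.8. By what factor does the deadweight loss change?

Competitive equilibrium: 68.25 − 0.54Q = 9.5 + 0.5Q → Q* = 56.4904, P* = 37.7452.
For a per-unit tax t: ΔQ = t/1.04, so DWL = ½·t·(t/1.04) = t²/2.08.
At t = 7: DWL = 23.558. At t = 17.8: DWL = 152.327.
Ratio = (17.8/7)² = 6.466.

6.466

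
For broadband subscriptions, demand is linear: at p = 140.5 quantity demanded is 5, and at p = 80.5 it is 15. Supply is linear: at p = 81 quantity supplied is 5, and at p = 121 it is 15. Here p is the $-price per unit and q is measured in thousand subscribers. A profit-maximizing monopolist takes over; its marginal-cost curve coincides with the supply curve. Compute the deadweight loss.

Demand slope = (80.5 − 140.5)/(15 − 5) = −6, so p = 170.5 − 6q.
Supply slope = (121 − 81)/(15 − 5) = 4, so p = 61 + 4q.
Competitive equilibrium: 170.5 − 6q = 61 + 4q → q* = 10.95, p* = 104.8.
Marginal revenue: MR = 170.5 − 12q. Set MR = MC: 170.5 − 12q = 61 + 4q → q_m = 6.84375.
Price p_m = 170.5 − 6·6.84375 = 129.4375; MC(q_m) = 61 + 4·6.84375 = 88.375.
Competitive q* = 10.95, so Δq = 4.10625; wedge = 129.4375 − 88.375 = 41.0625.
The triangle = ½ × 4.10625 × 41.0625 = $84.31 thousand.

$84.31 thousand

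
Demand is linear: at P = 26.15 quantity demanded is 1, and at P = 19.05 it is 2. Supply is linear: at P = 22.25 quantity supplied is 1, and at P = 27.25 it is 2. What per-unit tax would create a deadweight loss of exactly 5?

11

Demand slope = (19.05 − 26.15)/(2 − 1) = −7.1, so P = 33.25 − 7.1Q.
Supply slope = (27.25 − 22.25)/(2 − 1) = 5, so P = 17.25 + 5Q.
Competitive equilibrium: 33.25 − 7.1Q = 17.25 + 5Q → Q* = 1.3223, P* = 23.8616.
A tax t gives ΔQ = t/12.1 and wedge t, so DWL = t²/24.2.
t²/24.2 = 5 → t² = 121 → t = 11.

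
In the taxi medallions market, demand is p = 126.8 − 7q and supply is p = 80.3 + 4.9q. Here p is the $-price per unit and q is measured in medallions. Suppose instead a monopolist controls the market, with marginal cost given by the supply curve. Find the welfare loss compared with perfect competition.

Competitive equilibrium: 126.8 − 7q = 80.3 + 4.9q → q* = 3.9076, p* = 99.4471.
Marginal revenue: MR = 126.8 − 14q. Set MR = MC: 126.8 − 14q = 80.3 + 4.9q → q_m = 2.4603.
Price p_m = 126.8 − 7·2.4603 = 109.5779; MC(q_m) = 80.3 + 4.9·2.4603 = 92.3555.
Competitive q* = 3.9076, so Δq = 1.4473; wedge = 109.5779 − 92.3555 = 17.2224.
Welfare loss = ½ × 1.4473 × 17.2224 = $12.46.

$12.46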